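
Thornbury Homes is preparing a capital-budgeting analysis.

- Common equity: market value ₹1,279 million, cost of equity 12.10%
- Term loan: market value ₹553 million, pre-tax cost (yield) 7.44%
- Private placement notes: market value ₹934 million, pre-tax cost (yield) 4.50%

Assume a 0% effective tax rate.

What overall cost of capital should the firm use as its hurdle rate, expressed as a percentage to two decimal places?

8.60%

Total capital V = 1279 + 553 + 934 = 2766.
Equity: weight = 1279/2766 = 0.4624; cost = 12.1%.
Term loan: weight = 553/2766 = 0.1999; after-tax cost = 7.44% × (1 − 0%) = 7.4400%.
Private placement notes: weight = 934/2766 = 0.3377; after-tax cost = 4.5% × (1 − 0%) = 4.5000%.
WACC = 0.4624 × 12.1000% + 0.1999 × 7.4400% + 0.3377 × 4.5000% = 8.6020%.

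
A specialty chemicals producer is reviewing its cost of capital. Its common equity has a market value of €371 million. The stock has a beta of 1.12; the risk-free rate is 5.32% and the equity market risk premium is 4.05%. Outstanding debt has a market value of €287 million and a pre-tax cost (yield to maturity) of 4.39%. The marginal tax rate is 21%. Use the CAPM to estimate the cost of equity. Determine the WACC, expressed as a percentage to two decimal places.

Cost of equity via CAPM: Re = 5.32% + 1.12 × 4.05% = 9.8560%.
Total capital V = 371 + 287 = 658.
Equity: weight = 371/658 = 0.5638; cost = 9.856%.
Debt: weight = 287/658 = 0.4362; after-tax cost = 4.39% × (1 − 21%) = 3.4681%.
WACC = 0.5638 × 9.8560% + 0.4362 × 3.4681% = 7.0698%.

7.07%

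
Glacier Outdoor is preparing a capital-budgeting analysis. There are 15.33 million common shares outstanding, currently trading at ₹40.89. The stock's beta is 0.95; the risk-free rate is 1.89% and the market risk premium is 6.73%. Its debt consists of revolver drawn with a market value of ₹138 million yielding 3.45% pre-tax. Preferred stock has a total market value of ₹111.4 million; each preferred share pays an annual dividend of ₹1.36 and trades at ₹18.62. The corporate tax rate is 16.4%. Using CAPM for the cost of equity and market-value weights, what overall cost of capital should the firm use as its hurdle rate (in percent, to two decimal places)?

7.31%

Cost of equity via CAPM: Re = 1.89% + 0.95 × 6.73% = 8.2835%.
Cost of preferred: Rp = 1.36 / 18.62 = 7.3040%.
Market value of equity E = 40.89 × 15.33m = 626.8437m.
Total capital V = 626.8437 + 111.4 + 138 = 876.2437.
Equity: weight = 626.8437/876.2437 = 0.7154; cost = 8.2835%.
Preferred: weight = 111.4/876.2437 = 0.1271; cost = 7.304%.
Revolver drawn: weight = 138/876.2437 = 0.1575; after-tax cost = 3.45% × (1 − 16.4%) = 2.8842%.
WACC = 0.7154 × 8.2835% + 0.1271 × 7.3040% + 0.1575 × 2.8842% = 7.3086%.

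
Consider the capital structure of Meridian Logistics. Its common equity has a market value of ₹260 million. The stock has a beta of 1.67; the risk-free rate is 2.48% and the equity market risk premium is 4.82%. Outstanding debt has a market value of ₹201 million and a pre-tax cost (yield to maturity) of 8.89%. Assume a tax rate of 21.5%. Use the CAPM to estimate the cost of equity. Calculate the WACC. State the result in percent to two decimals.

8.98%

Cost of equity via CAPM: Re = 2.48% + 1.67 × 4.82% = 10.5294%.
Total capital V = 260 + 201 = 461.
Equity: weight = 260/461 = 0.5640; cost = 10.5294%.
Debt: weight = 201/461 = 0.4360; after-tax cost = 8.89% × (1 − 21.5%) = 6.9787%.
WACC = 0.5640 × 10.5294% + 0.4360 × 6.9787% = 8.9812%.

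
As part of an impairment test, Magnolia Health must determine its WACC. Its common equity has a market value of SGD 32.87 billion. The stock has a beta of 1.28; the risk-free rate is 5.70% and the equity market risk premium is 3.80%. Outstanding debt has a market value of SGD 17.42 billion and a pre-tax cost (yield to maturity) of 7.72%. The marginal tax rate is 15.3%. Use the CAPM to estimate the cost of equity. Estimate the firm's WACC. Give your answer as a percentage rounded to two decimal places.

Cost of equity via CAPM: Re = 5.7% + 1.28 × 3.8% = 10.5640%.
Total capital V = 32.87 + 17.42 = 50.29.
Equity: weight = 32.87/50.29 = 0.6536; cost = 10.564%.
Debt: weight = 17.42/50.29 = 0.3464; after-tax cost = 7.72% × (1 − 15.3%) = 6.5388%.
WACC = 0.6536 × 10.5640% + 0.3464 × 6.5388% = 9.1697%.

9.17%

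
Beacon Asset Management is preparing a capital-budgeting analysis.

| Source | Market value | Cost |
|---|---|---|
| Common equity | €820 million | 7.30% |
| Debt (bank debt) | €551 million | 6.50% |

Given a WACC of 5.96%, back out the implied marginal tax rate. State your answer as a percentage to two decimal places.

Total capital V = 820 + 551 = 1371.
Equity weight = 820/1371 = 0.5981.
Bank debt weight = 551/1371 = 0.4019.
Equity contribution = 0.5981 × 7.3% = 4.3662%.
Debt contribution must be 5.96% − 4.3662% = 1.5938%.
0.4019 × 6.5% × (1 − T) = 1.5938%  ⇒  (1 − T) = 0.6101.
T = 38.9876%.

38.99%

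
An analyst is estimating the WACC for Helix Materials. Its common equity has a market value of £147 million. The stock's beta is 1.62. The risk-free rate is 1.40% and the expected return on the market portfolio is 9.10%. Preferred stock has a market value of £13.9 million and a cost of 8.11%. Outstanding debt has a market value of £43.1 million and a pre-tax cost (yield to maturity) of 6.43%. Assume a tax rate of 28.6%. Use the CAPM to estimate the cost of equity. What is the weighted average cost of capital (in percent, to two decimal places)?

Market risk premium = 9.1% − 1.4% = 7.7%.
Cost of equity via CAPM: Re = 1.4% + 1.62 × 7.7% = 13.8740%.
Total capital V = 147 + 13.9 + 43.1 = 204.
Equity: weight = 147/204 = 0.7206; cost = 13.874%.
Preferred: weight = 13.9/204 = 0.0681; cost = 8.11%.
Debt: weight = 43.1/204 = 0.2113; after-tax cost = 6.43% × (1 − 28.6%) = 4.5910%.
WACC = 0.7206 × 13.8740% + 0.0681 × 8.1100% + 0.2113 × 4.5910% = 11.5200%.

11.52%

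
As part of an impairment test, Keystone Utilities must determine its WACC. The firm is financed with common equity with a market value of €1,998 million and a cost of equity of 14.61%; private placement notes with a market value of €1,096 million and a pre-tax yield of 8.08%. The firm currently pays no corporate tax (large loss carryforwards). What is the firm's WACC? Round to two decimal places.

Total capital V = 1998 + 1096 = 3094.
Equity: weight = 1998/3094 = 0.6458; cost = 14.61%.
Private placement notes: weight = 1096/3094 = 0.3542; after-tax cost = 8.08% × (1 − 0%) = 8.0800%.
WACC = 0.6458 × 14.6100% + 0.3542 × 8.0800% = 12.2969%.

12.30%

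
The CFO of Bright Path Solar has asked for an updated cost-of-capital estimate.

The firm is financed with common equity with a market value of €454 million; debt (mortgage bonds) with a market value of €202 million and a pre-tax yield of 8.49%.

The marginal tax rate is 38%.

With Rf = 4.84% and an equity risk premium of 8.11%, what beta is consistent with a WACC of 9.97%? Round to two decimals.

0.89

Total capital V = 454 + 202 = 656.
Equity weight = 454/656 = 0.6921.
Mortgage bonds weight = 202/656 = 0.3079.
Debt contribution = 0.3079 × 8.49% × (1 − 38%) = 1.6209%.
Required equity contribution = 9.97% − 1.6209% = 8.3491%  ⇒  Re = 12.0639%.
CAPM: 12.0639% = 4.84% + β × 8.11%  ⇒  β = 0.8907.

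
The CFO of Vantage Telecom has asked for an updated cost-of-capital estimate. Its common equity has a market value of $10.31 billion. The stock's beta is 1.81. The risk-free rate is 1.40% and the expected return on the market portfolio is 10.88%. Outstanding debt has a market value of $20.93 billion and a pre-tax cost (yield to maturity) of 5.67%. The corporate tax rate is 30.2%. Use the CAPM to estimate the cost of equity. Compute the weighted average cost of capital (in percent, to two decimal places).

Market risk premium = 10.88% − 1.4% = 9.48%.
Cost of equity via CAPM: Re = 1.4% + 1.81 × 9.48% = 18.5588%.
Total capital V = 10.31 + 20.93 = 31.24.
Equity: weight = 10.31/31.24 = 0.3300; cost = 18.5588%.
Debt: weight = 20.93/31.24 = 0.6700; after-tax cost = 5.67% × (1 − 30.2%) = 3.9577%.
WACC = 0.3300 × 18.5588% + 0.6700 × 3.9577% = 8.7764%.

8.78%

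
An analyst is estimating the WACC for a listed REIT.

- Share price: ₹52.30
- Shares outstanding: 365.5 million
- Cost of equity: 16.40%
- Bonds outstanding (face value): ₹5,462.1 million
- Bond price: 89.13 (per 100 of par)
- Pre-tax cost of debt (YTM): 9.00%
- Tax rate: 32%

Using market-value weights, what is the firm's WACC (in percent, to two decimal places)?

14.31%

Market value of equity E = 52.3 × 365.5m = 19115.65m. Market value of debt D = 5462.1m × 89.13/100 = 4868.36973m.
Total capital V = 19115.65 + 4868.36973 = 23984.01973.
Equity: weight = 19115.65/23984.01973 = 0.7970; cost = 16.4%.
Bonds outstanding: weight = 4868.36973/23984.01973 = 0.2030; after-tax cost = 9% × (1 − 32%) = 6.1200%.
WACC = 0.7970 × 16.4000% + 0.2030 × 6.1200% = 14.3133%.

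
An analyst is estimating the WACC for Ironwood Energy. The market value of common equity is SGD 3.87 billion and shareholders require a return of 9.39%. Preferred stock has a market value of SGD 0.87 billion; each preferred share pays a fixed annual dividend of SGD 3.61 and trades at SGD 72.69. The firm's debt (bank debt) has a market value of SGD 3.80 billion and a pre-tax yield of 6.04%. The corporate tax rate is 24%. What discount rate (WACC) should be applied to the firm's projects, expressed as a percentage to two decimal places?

Cost of preferred: Rp = 3.61 / 72.69 = 4.9663%.
Total capital V = 3.87 + 0.87 + 3.8 = 8.54.
Equity: weight = 3.87/8.54 = 0.4532; cost = 9.39%.
Preferred: weight = 0.87/8.54 = 0.1019; cost = 4.9663%.
Bank debt: weight = 3.8/8.54 = 0.4450; after-tax cost = 6.04% × (1 − 24%) = 4.5904%.
WACC = 0.4532 × 9.3900% + 0.1019 × 4.9663% + 0.4450 × 4.5904% = 6.8037%.

6.80%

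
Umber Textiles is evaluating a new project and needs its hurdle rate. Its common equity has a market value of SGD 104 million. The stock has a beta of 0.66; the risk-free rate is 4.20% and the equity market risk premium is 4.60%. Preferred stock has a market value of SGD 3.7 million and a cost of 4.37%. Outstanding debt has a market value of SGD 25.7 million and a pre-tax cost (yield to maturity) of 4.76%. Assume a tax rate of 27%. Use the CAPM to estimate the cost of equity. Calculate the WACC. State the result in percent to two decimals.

6.43%

Cost of equity via CAPM: Re = 4.2% + 0.66 × 4.6% = 7.2360%.
Total capital V = 104 + 3.7 + 25.7 = 133.4.
Equity: weight = 104/133.4 = 0.7796; cost = 7.236%.
Preferred: weight = 3.7/133.4 = 0.0277; cost = 4.37%.
Debt: weight = 25.7/133.4 = 0.1927; after-tax cost = 4.76% × (1 − 27%) = 3.4748%.
WACC = 0.7796 × 7.2360% + 0.0277 × 4.3700% + 0.1927 × 3.4748% = 6.4319%.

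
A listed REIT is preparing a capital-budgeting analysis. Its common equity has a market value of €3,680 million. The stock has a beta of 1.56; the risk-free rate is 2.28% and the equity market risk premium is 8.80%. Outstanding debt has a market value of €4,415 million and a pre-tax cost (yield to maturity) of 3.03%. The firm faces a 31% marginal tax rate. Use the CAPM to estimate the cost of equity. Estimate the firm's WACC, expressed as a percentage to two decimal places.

8.42%

Cost of equity via CAPM: Re = 2.28% + 1.56 × 8.8% = 16.0080%.
Total capital V = 3680 + 4415 = 8095.
Equity: weight = 3680/8095 = 0.4546; cost = 16.008%.
Debt: weight = 4415/8095 = 0.5454; after-tax cost = 3.03% × (1 − 31%) = 2.0907%.
WACC = 0.4546 × 16.0080% + 0.5454 × 2.0907% = 8.4175%.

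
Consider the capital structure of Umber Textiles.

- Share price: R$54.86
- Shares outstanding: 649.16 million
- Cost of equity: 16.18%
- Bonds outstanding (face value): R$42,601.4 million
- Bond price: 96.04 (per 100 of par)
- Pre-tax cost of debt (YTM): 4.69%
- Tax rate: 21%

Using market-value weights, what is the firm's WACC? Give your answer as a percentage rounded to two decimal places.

Market value of equity E = 54.86 × 649.16m = 35612.9176m. Market value of debt D = 42601.4m × 96.04/100 = 40914.38456m.
Total capital V = 35612.9176 + 40914.38456 = 76527.30216.
Equity: weight = 35612.9176/76527.30216 = 0.4654; cost = 16.18%.
Bonds outstanding: weight = 40914.38456/76527.30216 = 0.5346; after-tax cost = 4.69% × (1 − 21%) = 3.7051%.
WACC = 0.4654 × 16.1800% + 0.5346 × 3.7051% = 9.5104%.

9.51%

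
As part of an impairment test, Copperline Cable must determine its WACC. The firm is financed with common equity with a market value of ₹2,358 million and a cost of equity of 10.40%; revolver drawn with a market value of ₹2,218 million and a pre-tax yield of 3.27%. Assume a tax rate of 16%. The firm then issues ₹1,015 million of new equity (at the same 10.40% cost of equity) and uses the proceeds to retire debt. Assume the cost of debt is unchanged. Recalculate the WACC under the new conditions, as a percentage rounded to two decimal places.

After the change:
Total capital V = 3373 + 1203 = 4576.
Equity: weight = 3373/4576 = 0.7371; cost = 10.4%.
Revolver drawn: weight = 1203/4576 = 0.2629; after-tax cost = 3.27% × (1 − 16%) = 2.7468%.
WACC = 0.7371 × 10.4000% + 0.2629 × 2.7468% = 8.3880%.

8.39%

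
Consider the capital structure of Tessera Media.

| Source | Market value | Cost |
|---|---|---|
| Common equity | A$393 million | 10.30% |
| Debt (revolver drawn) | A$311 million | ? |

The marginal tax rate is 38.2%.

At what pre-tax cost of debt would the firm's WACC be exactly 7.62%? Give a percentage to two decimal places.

Total capital V = 393 + 311 = 704.
Equity weight = 393/704 = 0.5582.
Revolver drawn weight = 311/704 = 0.4418.
Equity contribution = 0.5582 × 10.3% = 5.7499%.
Remaining for debt = 7.62% − 5.7499% = 1.8701%.
Rd × (1 − 38.2%) × 0.4418 = 1.8701%  ⇒  Rd = 6.8501%.

6.85%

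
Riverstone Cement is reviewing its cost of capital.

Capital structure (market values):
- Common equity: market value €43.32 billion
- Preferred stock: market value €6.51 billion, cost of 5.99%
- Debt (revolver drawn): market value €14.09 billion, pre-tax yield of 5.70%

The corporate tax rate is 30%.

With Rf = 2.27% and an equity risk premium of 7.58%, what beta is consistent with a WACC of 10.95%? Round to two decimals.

Total capital V = 43.32 + 6.51 + 14.09 = 63.92.
Equity weight = 43.32/63.92 = 0.6777.
Preferred weight = 6.51/63.92 = 0.1018.
Revolver drawn weight = 14.09/63.92 = 0.2204.
Debt contribution = 0.2204 × 5.7% × (1 − 30%) = 0.8795%.
Preferred contribution = 0.1018 × 5.99% = 0.6101%.
Required equity contribution = 10.95% − 1.4896% = 9.4604%  ⇒  Re = 13.9591%.
CAPM: 13.9591% = 2.27% + β × 7.58%  ⇒  β = 1.5421.

1.54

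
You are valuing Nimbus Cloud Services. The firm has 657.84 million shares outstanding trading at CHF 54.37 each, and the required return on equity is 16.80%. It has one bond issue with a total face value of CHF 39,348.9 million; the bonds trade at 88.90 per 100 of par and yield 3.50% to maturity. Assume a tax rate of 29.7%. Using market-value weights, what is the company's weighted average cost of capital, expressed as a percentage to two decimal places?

Market value of equity E = 54.37 × 657.84m = 35766.7608m. Market value of debt D = 39348.9m × 88.9/100 = 34981.1721m.
Total capital V = 35766.7608 + 34981.1721 = 70747.9329.
Equity: weight = 35766.7608/70747.9329 = 0.5056; cost = 16.8%.
Bonds outstanding: weight = 34981.1721/70747.9329 = 0.4944; after-tax cost = 3.5% × (1 − 29.7%) = 2.4605%.
WACC = 0.5056 × 16.8000% + 0.4944 × 2.4605% = 9.7099%.

9.71%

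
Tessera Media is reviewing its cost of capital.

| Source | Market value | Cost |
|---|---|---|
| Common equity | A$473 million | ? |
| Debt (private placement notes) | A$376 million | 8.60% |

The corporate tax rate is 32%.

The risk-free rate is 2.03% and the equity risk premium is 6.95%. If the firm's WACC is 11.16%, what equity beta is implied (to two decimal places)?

Total capital V = 473 + 376 = 849.
Equity weight = 473/849 = 0.5571.
Private placement notes weight = 376/849 = 0.4429.
Debt contribution = 0.4429 × 8.6% × (1 − 32%) = 2.5899%.
Required equity contribution = 11.16% − 2.5899% = 8.5701%  ⇒  Re = 15.3826%.
CAPM: 15.3826% = 2.03% + β × 6.95%  ⇒  β = 1.9212.

1.92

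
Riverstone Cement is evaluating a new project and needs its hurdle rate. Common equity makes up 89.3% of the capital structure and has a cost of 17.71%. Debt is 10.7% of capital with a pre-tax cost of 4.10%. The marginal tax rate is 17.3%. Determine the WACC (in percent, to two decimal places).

After-tax cost of debt = 4.1% × (1 − 17.3%) = 3.3907%.
WACC = 0.893 × 17.7100% + 0.107 × 3.3907% = 16.1778%.

16.18%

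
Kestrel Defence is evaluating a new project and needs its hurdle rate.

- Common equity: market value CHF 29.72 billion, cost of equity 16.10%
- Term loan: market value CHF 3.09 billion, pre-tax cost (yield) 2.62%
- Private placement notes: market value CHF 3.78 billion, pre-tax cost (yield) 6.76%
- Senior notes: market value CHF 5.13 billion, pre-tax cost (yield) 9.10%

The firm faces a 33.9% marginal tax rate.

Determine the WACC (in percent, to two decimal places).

12.74%

Total capital V = 29.72 + 3.09 + 3.78 + 5.13 = 41.72.
Equity: weight = 29.72/41.72 = 0.7124; cost = 16.1%.
Term loan: weight = 3.09/41.72 = 0.0741; after-tax cost = 2.62% × (1 − 33.9%) = 1.7318%.
Private placement notes: weight = 3.78/41.72 = 0.0906; after-tax cost = 6.76% × (1 − 33.9%) = 4.4684%.
Senior notes: weight = 5.13/41.72 = 0.1230; after-tax cost = 9.1% × (1 − 33.9%) = 6.0151%.
WACC = 0.7124 × 16.1000% + 0.0741 × 1.7318% + 0.0906 × 4.4684% + 0.1230 × 6.0151% = 12.7419%.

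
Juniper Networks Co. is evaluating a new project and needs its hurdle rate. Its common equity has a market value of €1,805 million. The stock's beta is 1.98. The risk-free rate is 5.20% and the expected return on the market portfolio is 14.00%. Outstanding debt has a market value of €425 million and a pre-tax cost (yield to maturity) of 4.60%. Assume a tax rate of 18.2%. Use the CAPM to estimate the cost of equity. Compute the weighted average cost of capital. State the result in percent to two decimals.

Market risk premium = 14.0% − 5.2% = 8.8%.
Cost of equity via CAPM: Re = 5.2% + 1.98 × 8.8% = 22.6240%.
Total capital V = 1805 + 425 = 2230.
Equity: weight = 1805/2230 = 0.8094; cost = 22.624%.
Debt: weight = 425/2230 = 0.1906; after-tax cost = 4.6% × (1 − 18.2%) = 3.7628%.
WACC = 0.8094 × 22.6240% + 0.1906 × 3.7628% = 19.0294%.

19.03%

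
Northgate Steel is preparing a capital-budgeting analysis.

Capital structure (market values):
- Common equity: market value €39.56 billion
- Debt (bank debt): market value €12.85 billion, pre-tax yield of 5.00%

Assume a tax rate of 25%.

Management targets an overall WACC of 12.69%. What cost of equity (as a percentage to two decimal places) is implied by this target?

15.59%

Total capital V = 39.56 + 12.85 = 52.41.
Equity weight = 39.56/52.41 = 0.7548.
Bank debt weight = 12.85/52.41 = 0.2452.
Debt contribution = 0.2452 × 5% × (1 − 25%) = 0.9194%.
Required equity contribution = 12.69% − 0.9194% = 11.7706%.
Re = 11.7706% / 0.7548 = 15.5939%.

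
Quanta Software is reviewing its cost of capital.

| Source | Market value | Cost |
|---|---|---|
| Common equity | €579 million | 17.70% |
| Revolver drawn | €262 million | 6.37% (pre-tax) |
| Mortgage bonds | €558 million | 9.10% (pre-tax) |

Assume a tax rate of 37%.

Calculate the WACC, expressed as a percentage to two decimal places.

10.36%

Total capital V = 579 + 262 + 558 = 1399.
Equity: weight = 579/1399 = 0.4139; cost = 17.7%.
Revolver drawn: weight = 262/1399 = 0.1873; after-tax cost = 6.37% × (1 − 37%) = 4.0131%.
Mortgage bonds: weight = 558/1399 = 0.3989; after-tax cost = 9.1% × (1 − 37%) = 5.7330%.
WACC = 0.4139 × 17.7000% + 0.1873 × 4.0131% + 0.3989 × 5.7330% = 10.3636%.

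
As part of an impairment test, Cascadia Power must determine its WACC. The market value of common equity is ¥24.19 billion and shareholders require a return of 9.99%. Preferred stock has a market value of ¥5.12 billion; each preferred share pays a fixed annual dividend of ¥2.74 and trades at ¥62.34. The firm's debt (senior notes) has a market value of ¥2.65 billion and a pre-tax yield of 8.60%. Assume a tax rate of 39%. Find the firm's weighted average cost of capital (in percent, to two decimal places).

8.70%

Cost of preferred: Rp = 2.74 / 62.34 = 4.3953%.
Total capital V = 24.19 + 5.12 + 2.65 = 31.96.
Equity: weight = 24.19/31.96 = 0.7569; cost = 9.99%.
Preferred: weight = 5.12/31.96 = 0.1602; cost = 4.3953%.
Senior notes: weight = 2.65/31.96 = 0.0829; after-tax cost = 8.6% × (1 − 39%) = 5.2460%.
WACC = 0.7569 × 9.9900% + 0.1602 × 4.3953% + 0.0829 × 5.2460% = 8.7004%.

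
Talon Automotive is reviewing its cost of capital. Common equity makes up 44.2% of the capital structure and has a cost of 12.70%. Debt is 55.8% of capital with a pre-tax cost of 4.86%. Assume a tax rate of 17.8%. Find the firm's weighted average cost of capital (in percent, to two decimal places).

After-tax cost of debt = 4.86% × (1 − 17.8%) = 3.9949%.
WACC = 0.442 × 12.7000% + 0.558 × 3.9949% = 7.8426%.

7.84%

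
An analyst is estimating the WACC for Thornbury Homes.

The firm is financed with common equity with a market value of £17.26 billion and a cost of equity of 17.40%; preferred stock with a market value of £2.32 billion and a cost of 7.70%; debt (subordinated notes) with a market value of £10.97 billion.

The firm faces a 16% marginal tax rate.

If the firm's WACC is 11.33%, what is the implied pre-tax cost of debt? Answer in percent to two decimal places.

3.03%

Total capital V = 17.26 + 2.32 + 10.97 = 30.55.
Equity weight = 17.26/30.55 = 0.5650.
Preferred weight = 2.32/30.55 = 0.0759.
Subordinated notes weight = 10.97/30.55 = 0.3591.
Equity contribution = 0.5650 × 17.4% = 9.8306%.
Preferred contribution = 0.0759 × 7.7% = 0.5847%.
Remaining for debt = 11.33% − 10.4153% = 0.9147%.
Rd × (1 − 16%) × 0.3591 = 0.9147%  ⇒  Rd = 3.0325%.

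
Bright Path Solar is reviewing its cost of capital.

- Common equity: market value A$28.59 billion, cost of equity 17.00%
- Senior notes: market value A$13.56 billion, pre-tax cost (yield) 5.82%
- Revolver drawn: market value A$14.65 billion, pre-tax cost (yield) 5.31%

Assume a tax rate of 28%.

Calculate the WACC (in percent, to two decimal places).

10.54%

Total capital V = 28.59 + 13.56 + 14.65 = 56.8.
Equity: weight = 28.59/56.8 = 0.5033; cost = 17%.
Senior notes: weight = 13.56/56.8 = 0.2387; after-tax cost = 5.82% × (1 − 28%) = 4.1904%.
Revolver drawn: weight = 14.65/56.8 = 0.2579; after-tax cost = 5.31% × (1 − 28%) = 3.8232%.
WACC = 0.5033 × 17.0000% + 0.2387 × 4.1904% + 0.2579 × 3.8232% = 10.5433%.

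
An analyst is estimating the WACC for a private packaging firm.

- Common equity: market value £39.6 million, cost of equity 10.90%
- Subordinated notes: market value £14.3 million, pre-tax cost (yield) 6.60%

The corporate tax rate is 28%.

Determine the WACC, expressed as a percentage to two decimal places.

9.27%

Total capital V = 39.6 + 14.3 = 53.9.
Equity: weight = 39.6/53.9 = 0.7347; cost = 10.9%.
Subordinated notes: weight = 14.3/53.9 = 0.2653; after-tax cost = 6.6% × (1 − 28%) = 4.7520%.
WACC = 0.7347 × 10.9000% + 0.2653 × 4.7520% = 9.2689%.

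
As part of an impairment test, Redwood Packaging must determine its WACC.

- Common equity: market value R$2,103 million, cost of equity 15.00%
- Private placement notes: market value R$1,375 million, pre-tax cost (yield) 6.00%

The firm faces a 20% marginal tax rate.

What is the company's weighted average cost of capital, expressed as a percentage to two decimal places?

Total capital V = 2103 + 1375 = 3478.
Equity: weight = 2103/3478 = 0.6047; cost = 15%.
Private placement notes: weight = 1375/3478 = 0.3953; after-tax cost = 6% × (1 − 20%) = 4.8000%.
WACC = 0.6047 × 15.0000% + 0.3953 × 4.8000% = 10.9675%.

10.97%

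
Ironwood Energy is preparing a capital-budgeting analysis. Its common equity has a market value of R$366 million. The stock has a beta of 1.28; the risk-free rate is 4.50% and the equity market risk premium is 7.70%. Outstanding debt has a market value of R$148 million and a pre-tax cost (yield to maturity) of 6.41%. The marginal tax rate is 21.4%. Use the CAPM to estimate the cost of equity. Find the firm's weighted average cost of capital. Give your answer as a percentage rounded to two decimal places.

11.67%

Cost of equity via CAPM: Re = 4.5% + 1.28 × 7.7% = 14.3560%.
Total capital V = 366 + 148 = 514.
Equity: weight = 366/514 = 0.7121; cost = 14.356%.
Debt: weight = 148/514 = 0.2879; after-tax cost = 6.41% × (1 − 21.4%) = 5.0383%.
WACC = 0.7121 × 14.3560% + 0.2879 × 5.0383% = 11.6731%.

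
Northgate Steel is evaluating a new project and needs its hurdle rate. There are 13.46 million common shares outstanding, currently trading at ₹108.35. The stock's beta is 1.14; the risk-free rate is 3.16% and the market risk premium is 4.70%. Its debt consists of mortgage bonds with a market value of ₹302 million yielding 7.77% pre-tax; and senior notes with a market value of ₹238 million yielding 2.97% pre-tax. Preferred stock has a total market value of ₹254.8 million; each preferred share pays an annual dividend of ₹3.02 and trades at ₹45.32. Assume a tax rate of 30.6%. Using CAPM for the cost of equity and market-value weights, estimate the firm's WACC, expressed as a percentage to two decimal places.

Cost of equity via CAPM: Re = 3.16% + 1.14 × 4.7% = 8.5180%.
Cost of preferred: Rp = 3.02 / 45.32 = 6.6637%.
Market value of equity E = 108.35 × 13.46m = 1458.391m.
Total capital V = 1458.391 + 254.8 + 302 + 238 = 2253.191.
Equity: weight = 1458.391/2253.191 = 0.6473; cost = 8.518%.
Preferred: weight = 254.8/2253.191 = 0.1131; cost = 6.6637%.
Mortgage bonds: weight = 302/2253.191 = 0.1340; after-tax cost = 7.77% × (1 − 30.6%) = 5.3924%.
Senior notes: weight = 238/2253.191 = 0.1056; after-tax cost = 2.97% × (1 − 30.6%) = 2.0612%.
WACC = 0.6473 × 8.5180% + 0.1131 × 6.6637% + 0.1340 × 5.3924% + 0.1056 × 2.0612% = 7.2074%.

7.21%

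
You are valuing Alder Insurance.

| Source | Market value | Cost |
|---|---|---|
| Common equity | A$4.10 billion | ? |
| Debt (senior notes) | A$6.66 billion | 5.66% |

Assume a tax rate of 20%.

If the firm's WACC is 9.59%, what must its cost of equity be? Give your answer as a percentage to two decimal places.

17.81%

Total capital V = 4.1 + 6.66 = 10.76.
Equity weight = 4.1/10.76 = 0.3810.
Senior notes weight = 6.66/10.76 = 0.6190.
Debt contribution = 0.6190 × 5.66% × (1 − 20%) = 2.8026%.
Required equity contribution = 9.59% − 2.8026% = 6.7874%.
Re = 6.7874% / 0.3810 = 17.8127%.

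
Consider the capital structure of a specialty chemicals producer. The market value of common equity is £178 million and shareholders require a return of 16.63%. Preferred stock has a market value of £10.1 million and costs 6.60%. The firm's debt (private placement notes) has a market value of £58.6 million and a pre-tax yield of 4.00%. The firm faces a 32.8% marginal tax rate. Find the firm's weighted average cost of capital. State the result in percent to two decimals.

12.91%

Total capital V = 178 + 10.1 + 58.6 = 246.7.
Equity: weight = 178/246.7 = 0.7215; cost = 16.63%.
Preferred: weight = 10.1/246.7 = 0.0409; cost = 6.6%.
Private placement notes: weight = 58.6/246.7 = 0.2375; after-tax cost = 4% × (1 − 32.8%) = 2.6880%.
WACC = 0.7215 × 16.6300% + 0.0409 × 6.6000% + 0.2375 × 2.6880% = 12.9076%.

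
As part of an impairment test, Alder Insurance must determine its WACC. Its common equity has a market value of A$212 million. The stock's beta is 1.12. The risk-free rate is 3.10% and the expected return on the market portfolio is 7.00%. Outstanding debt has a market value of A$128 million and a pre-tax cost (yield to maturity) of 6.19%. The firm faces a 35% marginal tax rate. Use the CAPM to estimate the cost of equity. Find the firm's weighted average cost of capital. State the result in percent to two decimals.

Market risk premium = 7.0% − 3.1% = 3.9%.
Cost of equity via CAPM: Re = 3.1% + 1.12 × 3.9% = 7.4680%.
Total capital V = 212 + 128 = 340.
Equity: weight = 212/340 = 0.6235; cost = 7.468%.
Debt: weight = 128/340 = 0.3765; after-tax cost = 6.19% × (1 − 35%) = 4.0235%.
WACC = 0.6235 × 7.4680% + 0.3765 × 4.0235% = 6.1712%.

6.17%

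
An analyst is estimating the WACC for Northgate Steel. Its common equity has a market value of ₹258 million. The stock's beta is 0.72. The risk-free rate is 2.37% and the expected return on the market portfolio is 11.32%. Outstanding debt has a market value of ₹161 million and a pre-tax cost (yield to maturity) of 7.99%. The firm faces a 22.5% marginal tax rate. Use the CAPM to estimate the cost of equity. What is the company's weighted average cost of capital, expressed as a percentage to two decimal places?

7.81%

Market risk premium = 11.32% − 2.37% = 8.95%.
Cost of equity via CAPM: Re = 2.37% + 0.72 × 8.95% = 8.8140%.
Total capital V = 258 + 161 = 419.
Equity: weight = 258/419 = 0.6158; cost = 8.814%.
Debt: weight = 161/419 = 0.3842; after-tax cost = 7.99% × (1 − 22.5%) = 6.1923%.
WACC = 0.6158 × 8.8140% + 0.3842 × 6.1923% = 7.8066%.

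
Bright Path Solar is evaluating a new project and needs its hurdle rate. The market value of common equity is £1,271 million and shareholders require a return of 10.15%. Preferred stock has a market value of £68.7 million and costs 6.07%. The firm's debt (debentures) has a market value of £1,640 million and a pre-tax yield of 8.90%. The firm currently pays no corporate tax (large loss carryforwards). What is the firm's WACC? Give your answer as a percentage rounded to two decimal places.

Total capital V = 1271 + 68.7 + 1640 = 2979.7.
Equity: weight = 1271/2979.7 = 0.4266; cost = 10.15%.
Preferred: weight = 68.7/2979.7 = 0.0231; cost = 6.07%.
Debentures: weight = 1640/2979.7 = 0.5504; after-tax cost = 8.9% × (1 − 0%) = 8.9000%.
WACC = 0.4266 × 10.1500% + 0.0231 × 6.0700% + 0.5504 × 8.9000% = 9.3679%.

9.37%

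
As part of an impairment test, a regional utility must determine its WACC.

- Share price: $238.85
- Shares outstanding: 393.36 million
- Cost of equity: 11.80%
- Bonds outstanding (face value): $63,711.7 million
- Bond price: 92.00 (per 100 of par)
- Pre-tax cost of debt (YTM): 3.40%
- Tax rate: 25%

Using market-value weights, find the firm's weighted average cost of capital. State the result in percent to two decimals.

Market value of equity E = 238.85 × 393.36m = 93954.036m. Market value of debt D = 63711.7m × 92.0/100 = 58614.764m.
Total capital V = 93954.036 + 58614.764 = 152568.8.
Equity: weight = 93954.036/152568.8 = 0.6158; cost = 11.8%.
Bonds outstanding: weight = 58614.764/152568.8 = 0.3842; after-tax cost = 3.4% × (1 − 25%) = 2.5500%.
WACC = 0.6158 × 11.8000% + 0.3842 × 2.5500% = 8.2463%.

8.25%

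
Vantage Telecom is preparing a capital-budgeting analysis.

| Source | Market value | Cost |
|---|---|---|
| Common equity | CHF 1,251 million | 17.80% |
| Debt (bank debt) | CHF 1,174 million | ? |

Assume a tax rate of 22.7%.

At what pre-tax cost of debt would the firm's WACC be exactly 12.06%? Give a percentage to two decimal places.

7.69%

Total capital V = 1251 + 1174 = 2425.
Equity weight = 1251/2425 = 0.5159.
Bank debt weight = 1174/2425 = 0.4841.
Equity contribution = 0.5159 × 17.8% = 9.1826%.
Remaining for debt = 12.06% − 9.1826% = 2.8774%.
Rd × (1 − 22.7%) × 0.4841 = 2.8774%  ⇒  Rd = 7.6889%.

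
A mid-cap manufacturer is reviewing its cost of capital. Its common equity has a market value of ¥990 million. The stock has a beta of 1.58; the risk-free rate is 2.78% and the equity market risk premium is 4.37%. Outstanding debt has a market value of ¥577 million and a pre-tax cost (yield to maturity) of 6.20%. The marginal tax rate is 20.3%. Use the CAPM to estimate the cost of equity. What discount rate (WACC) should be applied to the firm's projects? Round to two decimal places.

7.94%

Cost of equity via CAPM: Re = 2.78% + 1.58 × 4.37% = 9.6846%.
Total capital V = 990 + 577 = 1567.
Equity: weight = 990/1567 = 0.6318; cost = 9.6846%.
Debt: weight = 577/1567 = 0.3682; after-tax cost = 6.2% × (1 − 20.3%) = 4.9414%.
WACC = 0.6318 × 9.6846% + 0.3682 × 4.9414% = 7.9381%.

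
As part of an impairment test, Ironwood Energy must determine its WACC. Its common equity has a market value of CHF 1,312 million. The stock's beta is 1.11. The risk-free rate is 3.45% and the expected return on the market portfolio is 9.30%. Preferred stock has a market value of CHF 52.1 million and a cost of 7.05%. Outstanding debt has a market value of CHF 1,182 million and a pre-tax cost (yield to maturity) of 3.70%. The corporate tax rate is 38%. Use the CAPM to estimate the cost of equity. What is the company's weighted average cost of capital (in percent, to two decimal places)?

6.33%

Market risk premium = 9.3% − 3.45% = 5.85%.
Cost of equity via CAPM: Re = 3.45% + 1.11 × 5.85% = 9.9435%.
Total capital V = 1312 + 52.1 + 1182 = 2546.1.
Equity: weight = 1312/2546.1 = 0.5153; cost = 9.9435%.
Preferred: weight = 52.1/2546.1 = 0.0205; cost = 7.05%.
Debt: weight = 1182/2546.1 = 0.4642; after-tax cost = 3.7% × (1 − 38%) = 2.2940%.
WACC = 0.5153 × 9.9435% + 0.0205 × 7.0500% + 0.4642 × 2.2940% = 6.3331%.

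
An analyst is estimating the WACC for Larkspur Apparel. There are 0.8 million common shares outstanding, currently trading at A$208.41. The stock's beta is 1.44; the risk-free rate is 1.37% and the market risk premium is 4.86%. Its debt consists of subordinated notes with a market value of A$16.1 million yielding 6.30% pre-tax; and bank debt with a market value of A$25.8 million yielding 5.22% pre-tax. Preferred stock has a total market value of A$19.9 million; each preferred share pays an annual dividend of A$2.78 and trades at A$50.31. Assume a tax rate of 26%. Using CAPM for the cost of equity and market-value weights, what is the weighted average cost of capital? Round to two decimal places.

Cost of equity via CAPM: Re = 1.37% + 1.44 × 4.86% = 8.3684%.
Cost of preferred: Rp = 2.78 / 50.31 = 5.5257%.
Market value of equity E = 208.41 × 0.8m = 166.728m.
Total capital V = 166.728 + 19.9 + 16.1 + 25.8 = 228.528.
Equity: weight = 166.728/228.528 = 0.7296; cost = 8.3684%.
Preferred: weight = 19.9/228.528 = 0.0871; cost = 5.5257%.
Subordinated notes: weight = 16.1/228.528 = 0.0705; after-tax cost = 6.3% × (1 − 26%) = 4.6620%.
Bank debt: weight = 25.8/228.528 = 0.1129; after-tax cost = 5.22% × (1 − 26%) = 3.8628%.
WACC = 0.7296 × 8.3684% + 0.0871 × 5.5257% + 0.0705 × 4.6620% + 0.1129 × 3.8628% = 7.3511%.

7.35%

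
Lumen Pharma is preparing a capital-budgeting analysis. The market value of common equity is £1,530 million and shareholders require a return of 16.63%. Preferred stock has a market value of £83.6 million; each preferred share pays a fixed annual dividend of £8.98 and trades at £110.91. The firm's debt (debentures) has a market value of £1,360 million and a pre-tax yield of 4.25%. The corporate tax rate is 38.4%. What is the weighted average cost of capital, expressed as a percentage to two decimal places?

Cost of preferred: Rp = 8.98 / 110.91 = 8.0967%.
Total capital V = 1530 + 83.6 + 1360 = 2973.6.
Equity: weight = 1530/2973.6 = 0.5145; cost = 16.63%.
Preferred: weight = 83.6/2973.6 = 0.0281; cost = 8.0967%.
Debentures: weight = 1360/2973.6 = 0.4574; after-tax cost = 4.25% × (1 − 38.4%) = 2.6180%.
WACC = 0.5145 × 16.6300% + 0.0281 × 8.0967% + 0.4574 × 2.6180% = 9.9816%.

9.98%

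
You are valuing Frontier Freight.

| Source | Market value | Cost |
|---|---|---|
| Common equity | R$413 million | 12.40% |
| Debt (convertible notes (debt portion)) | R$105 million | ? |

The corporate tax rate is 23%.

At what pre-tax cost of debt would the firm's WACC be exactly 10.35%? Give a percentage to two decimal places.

Total capital V = 413 + 105 = 518.
Equity weight = 413/518 = 0.7973.
Convertible notes (debt portion) weight = 105/518 = 0.2027.
Equity contribution = 0.7973 × 12.4% = 9.8865%.
Remaining for debt = 10.35% − 9.8865% = 0.4635%.
Rd × (1 − 23%) × 0.2027 = 0.4635%  ⇒  Rd = 2.9697%.

2.97%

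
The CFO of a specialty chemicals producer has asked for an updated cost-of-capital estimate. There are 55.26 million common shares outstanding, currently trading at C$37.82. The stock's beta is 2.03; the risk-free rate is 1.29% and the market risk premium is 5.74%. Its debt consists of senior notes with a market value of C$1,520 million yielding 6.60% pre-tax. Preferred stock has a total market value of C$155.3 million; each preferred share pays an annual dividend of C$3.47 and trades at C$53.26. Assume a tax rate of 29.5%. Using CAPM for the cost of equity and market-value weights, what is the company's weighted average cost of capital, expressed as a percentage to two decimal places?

Cost of equity via CAPM: Re = 1.29% + 2.03 × 5.74% = 12.9422%.
Cost of preferred: Rp = 3.47 / 53.26 = 6.5152%.
Market value of equity E = 37.82 × 55.26m = 2089.9332m.
Total capital V = 2089.9332 + 155.3 + 1520 = 3765.2332.
Equity: weight = 2089.9332/3765.2332 = 0.5551; cost = 12.9422%.
Preferred: weight = 155.3/3765.2332 = 0.0412; cost = 6.5152%.
Senior notes: weight = 1520/3765.2332 = 0.4037; after-tax cost = 6.6% × (1 − 29.5%) = 4.6530%.
WACC = 0.5551 × 12.9422% + 0.0412 × 6.5152% + 0.4037 × 4.6530% = 9.3308%.

9.33%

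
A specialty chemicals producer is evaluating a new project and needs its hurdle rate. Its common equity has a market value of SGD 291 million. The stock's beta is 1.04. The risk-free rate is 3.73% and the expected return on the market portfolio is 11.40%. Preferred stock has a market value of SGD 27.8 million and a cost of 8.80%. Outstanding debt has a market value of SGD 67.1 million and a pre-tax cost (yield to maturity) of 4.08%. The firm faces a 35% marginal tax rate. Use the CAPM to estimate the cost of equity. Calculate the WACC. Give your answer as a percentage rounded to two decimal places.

9.92%

Market risk premium = 11.4% − 3.73% = 7.67%.
Cost of equity via CAPM: Re = 3.73% + 1.04 × 7.67% = 11.7068%.
Total capital V = 291 + 27.8 + 67.1 = 385.9.
Equity: weight = 291/385.9 = 0.7541; cost = 11.7068%.
Preferred: weight = 27.8/385.9 = 0.0720; cost = 8.8%.
Debt: weight = 67.1/385.9 = 0.1739; after-tax cost = 4.08% × (1 − 35%) = 2.6520%.
WACC = 0.7541 × 11.7068% + 0.0720 × 8.8000% + 0.1739 × 2.6520% = 9.9230%.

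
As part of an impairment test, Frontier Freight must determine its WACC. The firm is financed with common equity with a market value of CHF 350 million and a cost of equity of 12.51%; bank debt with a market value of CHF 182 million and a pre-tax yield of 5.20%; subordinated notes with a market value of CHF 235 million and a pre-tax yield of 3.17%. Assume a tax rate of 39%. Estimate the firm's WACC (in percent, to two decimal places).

Total capital V = 350 + 182 + 235 = 767.
Equity: weight = 350/767 = 0.4563; cost = 12.51%.
Bank debt: weight = 182/767 = 0.2373; after-tax cost = 5.2% × (1 − 39%) = 3.1720%.
Subordinated notes: weight = 235/767 = 0.3064; after-tax cost = 3.17% × (1 − 39%) = 1.9337%.
WACC = 0.4563 × 12.5100% + 0.2373 × 3.1720% + 0.3064 × 1.9337% = 7.0537%.

7.05%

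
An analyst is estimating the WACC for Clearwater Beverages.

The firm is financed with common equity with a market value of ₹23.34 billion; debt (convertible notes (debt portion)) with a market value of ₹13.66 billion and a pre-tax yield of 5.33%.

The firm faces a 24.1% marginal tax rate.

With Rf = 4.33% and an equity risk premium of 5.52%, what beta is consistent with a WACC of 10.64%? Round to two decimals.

Total capital V = 23.34 + 13.66 = 37.
Equity weight = 23.34/37 = 0.6308.
Convertible notes (debt portion) weight = 13.66/37 = 0.3692.
Debt contribution = 0.3692 × 5.33% × (1 − 24.1%) = 1.4935%.
Required equity contribution = 10.64% − 1.4935% = 9.1465%  ⇒  Re = 14.4995%.
CAPM: 14.4995% = 4.33% + β × 5.52%  ⇒  β = 1.8423.

1.84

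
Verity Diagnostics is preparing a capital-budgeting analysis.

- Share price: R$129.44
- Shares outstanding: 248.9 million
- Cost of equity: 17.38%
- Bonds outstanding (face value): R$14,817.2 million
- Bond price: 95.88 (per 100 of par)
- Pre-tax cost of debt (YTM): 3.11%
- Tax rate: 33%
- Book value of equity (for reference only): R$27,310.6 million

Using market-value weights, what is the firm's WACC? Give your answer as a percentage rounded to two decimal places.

12.70%

Market value of equity E = 129.44 × 248.9m = 32217.616m. Market value of debt D = 14817.2m × 95.88/100 = 14206.73136m.
Total capital V = 32217.616 + 14206.73136 = 46424.34736.
Equity: weight = 32217.616/46424.34736 = 0.6940; cost = 17.38%.
Bonds outstanding: weight = 14206.73136/46424.34736 = 0.3060; after-tax cost = 3.11% × (1 − 33%) = 2.0837%.
WACC = 0.6940 × 17.3800% + 0.3060 × 2.0837% = 12.6990%.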